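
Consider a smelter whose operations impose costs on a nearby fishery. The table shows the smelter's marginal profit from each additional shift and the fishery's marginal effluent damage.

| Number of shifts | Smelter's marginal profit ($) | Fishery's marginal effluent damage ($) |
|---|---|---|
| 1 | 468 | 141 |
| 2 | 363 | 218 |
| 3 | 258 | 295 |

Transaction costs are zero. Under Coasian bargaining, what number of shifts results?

2

Bargaining reaches the level where marginal profit last exceeds marginal effluent damage.
That holds through level 2 (363 ≥ 218) but not at 3 (258 < 295).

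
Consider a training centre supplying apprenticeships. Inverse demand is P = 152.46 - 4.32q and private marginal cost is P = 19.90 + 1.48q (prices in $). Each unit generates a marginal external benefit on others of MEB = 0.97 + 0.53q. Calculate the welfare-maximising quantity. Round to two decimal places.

Social marginal cost = private MC − MEB = 18.93 + 0.95q.
Set SMC = demand: 18.93 + 0.95q = 152.46 - 4.32q → q* = 25.3378.

q* = 25.34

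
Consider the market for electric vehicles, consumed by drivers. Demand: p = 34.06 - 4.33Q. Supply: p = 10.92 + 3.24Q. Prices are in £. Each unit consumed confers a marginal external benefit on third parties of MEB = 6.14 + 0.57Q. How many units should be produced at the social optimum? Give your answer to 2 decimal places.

Social marginal benefit = demand + MEB = 40.20 - 3.76Q.
Set SMB = MC: 40.20 - 3.76Q = 10.92 + 3.24Q → Q* = 4.1829.

Q* = 4.18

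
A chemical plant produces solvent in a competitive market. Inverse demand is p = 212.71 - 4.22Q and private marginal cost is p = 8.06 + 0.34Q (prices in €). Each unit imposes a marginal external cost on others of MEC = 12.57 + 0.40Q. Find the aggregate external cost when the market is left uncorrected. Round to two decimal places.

Market equilibrium (private): 8.06 + 0.34Q = 212.71 - 4.22Q → Q_m = 44.8794.
Total external cost = ∫₀^{Q_m} (12.57 + 0.40Q) dQ = 12.57×44.8794 + ½×0.40×44.8794² = 966.9662.

€966.97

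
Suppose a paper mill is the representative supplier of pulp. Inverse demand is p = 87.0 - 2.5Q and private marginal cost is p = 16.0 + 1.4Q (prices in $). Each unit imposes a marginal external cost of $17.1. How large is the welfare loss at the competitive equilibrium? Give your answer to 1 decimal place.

Market equilibrium (private): 16.0 + 1.4Q = 87.0 - 2.5Q → Q_m = 18.2051.
Social marginal cost = private MC + MEC = 33.1 + 1.4Q.
Set SMC = demand: 33.1 + 1.4Q = 87.0 - 2.5Q → Q* = 13.8205.
The loss is the area between SMC and demand from Q* to Q_m; with linear curves that's a triangle of height MEC(Q_m).
DWL = ½ × 4.3846 × 17.1000 = 37.4883.

DWL = $37.5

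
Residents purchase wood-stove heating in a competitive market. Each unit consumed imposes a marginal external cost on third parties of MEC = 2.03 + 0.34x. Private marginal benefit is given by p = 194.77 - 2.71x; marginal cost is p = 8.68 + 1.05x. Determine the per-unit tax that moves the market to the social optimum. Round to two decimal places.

Social marginal benefit = demand − MEC = 192.74 - 3.05x.
Set SMB = MC: 192.74 - 3.05x = 8.68 + 1.05x → x* = 44.8927.
The Pigouvian tax equals MEC at x*: 2.03 + 0.34×44.8927 = 17.2935.

tax = 17.29 per unit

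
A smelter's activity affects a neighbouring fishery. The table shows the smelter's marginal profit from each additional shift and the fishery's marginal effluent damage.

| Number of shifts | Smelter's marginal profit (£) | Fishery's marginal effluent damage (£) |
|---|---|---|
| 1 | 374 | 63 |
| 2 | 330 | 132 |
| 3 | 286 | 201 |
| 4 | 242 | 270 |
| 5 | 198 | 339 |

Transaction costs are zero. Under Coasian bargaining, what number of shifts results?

Bargaining reaches the level where marginal profit last exceeds marginal effluent damage.
That holds through level 3 (286 ≥ 201) but not at 4 (242 < 270).

3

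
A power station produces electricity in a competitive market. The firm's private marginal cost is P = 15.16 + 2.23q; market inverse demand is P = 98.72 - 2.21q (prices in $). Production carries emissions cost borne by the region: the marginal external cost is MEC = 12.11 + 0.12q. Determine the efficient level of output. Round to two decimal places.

q* = 15.67

Social marginal cost = private MC + MEC = 27.27 + 2.35q.
Set SMC = demand: 27.27 + 2.35q = 98.72 - 2.21q → q* = 15.6689.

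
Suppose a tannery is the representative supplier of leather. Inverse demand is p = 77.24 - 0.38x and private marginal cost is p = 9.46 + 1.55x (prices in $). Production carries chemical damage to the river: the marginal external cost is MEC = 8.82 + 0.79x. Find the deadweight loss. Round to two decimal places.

Market equilibrium (private): 9.46 + 1.55x = 77.24 - 0.38x → x_m = 35.1192.
Social marginal cost = private MC + MEC = 18.28 + 2.34x.
Set SMC = demand: 18.28 + 2.34x = 77.24 - 0.38x → x* = 21.6765.
The welfare-loss triangle has base |x_m − x*| and height MEC(x_m) (the vertical gap between SMC and demand is zero at x* and MEC at x_m).
DWL = ½ × 13.4427 × 36.5641 = 245.7601.

DWL = $245.76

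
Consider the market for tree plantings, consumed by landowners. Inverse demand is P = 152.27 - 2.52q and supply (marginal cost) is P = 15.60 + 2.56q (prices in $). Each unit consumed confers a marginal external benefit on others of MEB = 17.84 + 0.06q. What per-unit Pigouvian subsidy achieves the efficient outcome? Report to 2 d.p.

subsidy = $19.69 per unit

Social marginal benefit = demand + MEB = 170.11 - 2.46q.
Set SMB = MC: 170.11 - 2.46q = 15.60 + 2.56q → q* = 30.7789.
The Pigouvian subsidy equals MEB at q*: 17.84 + 0.06×30.7789 = 19.6867.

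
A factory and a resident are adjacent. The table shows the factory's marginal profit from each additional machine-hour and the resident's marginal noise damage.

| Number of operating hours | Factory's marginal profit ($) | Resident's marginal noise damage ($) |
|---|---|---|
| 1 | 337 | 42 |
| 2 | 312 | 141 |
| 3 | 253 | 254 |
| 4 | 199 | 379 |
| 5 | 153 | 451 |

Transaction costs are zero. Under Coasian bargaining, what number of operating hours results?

Bargaining reaches the level where marginal profit last exceeds marginal noise damage.
That holds through level 2 (312 ≥ 141) but not at 3 (253 < 254).

2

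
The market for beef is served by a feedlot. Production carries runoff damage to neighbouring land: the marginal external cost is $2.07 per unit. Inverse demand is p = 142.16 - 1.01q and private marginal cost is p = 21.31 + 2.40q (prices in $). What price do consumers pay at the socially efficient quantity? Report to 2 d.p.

P = $106.98

Social marginal cost = private MC + MEC = 23.38 + 2.40q.
Set SMC = demand: 23.38 + 2.40q = 142.16 - 1.01q → q* = 34.8328.
Consumer price on the demand curve at q*: 142.16 − 1.01×34.8328 = 106.9789.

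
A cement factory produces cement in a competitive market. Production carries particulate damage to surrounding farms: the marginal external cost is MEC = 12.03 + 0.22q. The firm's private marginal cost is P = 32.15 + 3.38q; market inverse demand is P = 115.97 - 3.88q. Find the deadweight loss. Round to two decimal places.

Market equilibrium (private): 32.15 + 3.38q = 115.97 - 3.88q → q_m = 11.5455.
Social marginal cost = private MC + MEC = 44.18 + 3.60q.
Set SMC = demand: 44.18 + 3.60q = 115.97 - 3.88q → q* = 9.5976.
Between q* and q_m the wedge SMC − demand runs linearly from 0 to MEC(q_m), so the loss is a triangle.
DWL = ½ × 1.9479 × 14.5700 = 14.1905.

DWL = 14.19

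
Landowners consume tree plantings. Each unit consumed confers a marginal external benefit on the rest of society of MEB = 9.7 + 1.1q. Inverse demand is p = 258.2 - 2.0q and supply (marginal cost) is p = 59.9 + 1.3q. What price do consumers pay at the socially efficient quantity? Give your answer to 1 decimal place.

Social marginal benefit = demand + MEB = 267.9 - 0.9q.
Set SMB = MC: 267.9 - 0.9q = 59.9 + 1.3q → q* = 94.5455.
Consumer price on the demand curve at q*: 258.2 − 2.0×94.5455 = 69.1090.

P = 69.1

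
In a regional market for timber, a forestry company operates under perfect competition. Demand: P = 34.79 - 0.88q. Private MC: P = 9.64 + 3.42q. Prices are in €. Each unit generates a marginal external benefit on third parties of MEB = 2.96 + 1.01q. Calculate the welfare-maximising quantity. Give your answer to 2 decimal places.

q* = 8.54

Social marginal cost = private MC − MEB = 6.68 + 2.41q.
Set SMC = demand: 6.68 + 2.41q = 34.79 - 0.88q → q* = 8.5441.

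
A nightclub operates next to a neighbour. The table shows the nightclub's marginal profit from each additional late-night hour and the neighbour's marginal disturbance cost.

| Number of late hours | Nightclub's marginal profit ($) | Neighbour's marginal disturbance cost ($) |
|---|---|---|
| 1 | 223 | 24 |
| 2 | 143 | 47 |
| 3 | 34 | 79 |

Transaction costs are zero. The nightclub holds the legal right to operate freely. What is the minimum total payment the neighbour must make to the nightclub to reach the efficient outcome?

$34

Left alone the nightclub would choose level 3 (marginal profit stays positive).
Efficient level: k* = 2 (marginal profit ≥ marginal disturbance cost through 2).
The neighbour must at least cover the nightclub's forgone profit from cutting 3→2: 34 = 34.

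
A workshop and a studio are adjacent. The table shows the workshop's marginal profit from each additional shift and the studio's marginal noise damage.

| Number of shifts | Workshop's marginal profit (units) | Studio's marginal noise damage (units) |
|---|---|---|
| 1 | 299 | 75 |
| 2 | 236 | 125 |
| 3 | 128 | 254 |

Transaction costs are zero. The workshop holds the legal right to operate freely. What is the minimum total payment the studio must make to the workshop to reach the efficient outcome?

Left alone the workshop would choose level 3 (marginal profit stays positive).
Efficient level: k* = 2 (marginal profit ≥ marginal noise damage through 2).
The studio must at least cover the workshop's forgone profit from cutting 3→2: 128 = 128.

128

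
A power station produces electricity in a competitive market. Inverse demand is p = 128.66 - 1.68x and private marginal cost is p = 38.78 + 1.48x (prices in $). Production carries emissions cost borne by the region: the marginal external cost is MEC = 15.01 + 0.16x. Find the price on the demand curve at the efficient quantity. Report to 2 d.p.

Social marginal cost = private MC + MEC = 53.79 + 1.64x.
Set SMC = demand: 53.79 + 1.64x = 128.66 - 1.68x → x* = 22.5512.
Consumer price on the demand curve at x*: 128.66 − 1.68×22.5512 = 90.7740.

P = $90.77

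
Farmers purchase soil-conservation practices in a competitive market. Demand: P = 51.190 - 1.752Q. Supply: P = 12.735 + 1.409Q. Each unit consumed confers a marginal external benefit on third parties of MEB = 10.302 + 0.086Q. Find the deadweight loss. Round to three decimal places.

Market equilibrium (private): 12.735 + 1.409Q = 51.190 - 1.752Q → Q_m = 12.1655.
Social marginal benefit = demand + MEB = 61.492 - 1.666Q.
Set SMB = MC: 61.492 - 1.666Q = 12.735 + 1.409Q → Q* = 15.8559.
Height of the DWL triangle at Q_m is SMB(Q_m) − MC(Q_m) = MEB(Q_m) = 11.3482.
DWL = ½ × 3.6904 × 11.3482 = 20.9397.

DWL = 20.940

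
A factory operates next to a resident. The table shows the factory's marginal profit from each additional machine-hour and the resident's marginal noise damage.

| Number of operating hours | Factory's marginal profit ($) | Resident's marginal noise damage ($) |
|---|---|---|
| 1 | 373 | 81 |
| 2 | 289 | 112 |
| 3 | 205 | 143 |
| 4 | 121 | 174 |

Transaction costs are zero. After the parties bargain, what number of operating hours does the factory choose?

3

Bargaining reaches the level where marginal profit last exceeds marginal noise damage.
That holds through level 3 (205 ≥ 143) but not at 4 (121 < 174).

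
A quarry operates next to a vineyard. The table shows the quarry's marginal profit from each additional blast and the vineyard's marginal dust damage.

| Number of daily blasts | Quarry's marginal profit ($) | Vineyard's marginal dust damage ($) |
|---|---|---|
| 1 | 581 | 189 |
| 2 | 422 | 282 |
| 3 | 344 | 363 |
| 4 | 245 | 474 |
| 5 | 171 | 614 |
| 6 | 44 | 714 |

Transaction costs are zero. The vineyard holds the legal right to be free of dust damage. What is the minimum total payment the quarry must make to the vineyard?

$471

Efficient level: marginal profit ≥ marginal dust damage through level 2, so k* = 2.
With the vineyard holding the right, the quarry must at least compensate total damage at k*: 189 + 282 = 471.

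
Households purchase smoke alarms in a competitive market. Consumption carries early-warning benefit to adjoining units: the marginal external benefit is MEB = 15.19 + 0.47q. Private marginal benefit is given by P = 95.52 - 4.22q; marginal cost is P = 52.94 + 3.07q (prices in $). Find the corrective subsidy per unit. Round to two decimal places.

Social marginal benefit = demand + MEB = 110.71 - 3.75q.
Set SMB = MC: 110.71 - 3.75q = 52.94 + 3.07q → q* = 8.4707.
The Pigouvian subsidy equals MEB at q*: 15.19 + 0.47×8.4707 = 19.1712.

subsidy = $19.17 per unit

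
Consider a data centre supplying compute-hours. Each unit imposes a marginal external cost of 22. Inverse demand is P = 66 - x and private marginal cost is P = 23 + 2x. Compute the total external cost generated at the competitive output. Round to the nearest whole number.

Market equilibrium (private): 23 + 2x = 66 - x → x_m = 14.3333.
Total external cost = MEC × x_m = 22 × 14.3333 = 315.3326.

315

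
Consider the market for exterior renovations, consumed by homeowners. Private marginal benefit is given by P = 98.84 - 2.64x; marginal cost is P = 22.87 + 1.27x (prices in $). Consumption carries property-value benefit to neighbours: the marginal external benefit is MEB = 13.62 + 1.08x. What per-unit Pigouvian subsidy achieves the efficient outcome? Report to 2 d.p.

subsidy = $47.81 per unit

Social marginal benefit = demand + MEB = 112.46 - 1.56x.
Set SMB = MC: 112.46 - 1.56x = 22.87 + 1.27x → x* = 31.6572.
The Pigouvian subsidy equals MEB at x*: 13.62 + 1.08×31.6572 = 47.8098.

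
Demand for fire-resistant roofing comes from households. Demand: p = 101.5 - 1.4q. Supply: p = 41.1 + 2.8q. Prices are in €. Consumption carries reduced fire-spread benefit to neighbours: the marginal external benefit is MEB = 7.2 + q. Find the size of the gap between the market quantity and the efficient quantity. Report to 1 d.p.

Market equilibrium (private): 41.1 + 2.8q = 101.5 - 1.4q → q_m = 14.3810.
Social marginal benefit = demand + MEB = 108.7 - 0.4q.
Set SMB = MC: 108.7 - 0.4q = 41.1 + 2.8q → q* = 21.1250.
Gap = |14.3810 − 21.1250| = 6.7440.

6.7 units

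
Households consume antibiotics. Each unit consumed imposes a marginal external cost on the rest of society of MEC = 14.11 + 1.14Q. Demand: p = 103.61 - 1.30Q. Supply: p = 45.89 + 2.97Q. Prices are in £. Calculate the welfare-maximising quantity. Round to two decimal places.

Q* = 8.06

Social marginal benefit = demand − MEC = 89.50 - 2.44Q.
Set SMB = MC: 89.50 - 2.44Q = 45.89 + 2.97Q → Q* = 8.0610.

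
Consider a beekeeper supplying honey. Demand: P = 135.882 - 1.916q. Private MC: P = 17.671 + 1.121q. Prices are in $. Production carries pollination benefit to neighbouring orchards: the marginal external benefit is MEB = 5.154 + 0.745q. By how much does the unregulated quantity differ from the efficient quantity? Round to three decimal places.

14.901 units

Market equilibrium (private): 17.671 + 1.121q = 135.882 - 1.916q → q_m = 38.9236.
Social marginal cost = private MC − MEB = 12.517 + 0.376q.
Set SMC = demand: 12.517 + 0.376q = 135.882 - 1.916q → q* = 53.8242.
Gap = |38.9236 − 53.8242| = 14.9006.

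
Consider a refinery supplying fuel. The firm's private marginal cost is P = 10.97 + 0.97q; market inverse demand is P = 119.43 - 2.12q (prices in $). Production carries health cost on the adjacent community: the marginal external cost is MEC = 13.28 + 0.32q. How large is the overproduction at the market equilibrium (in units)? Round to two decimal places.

Market equilibrium (private): 10.97 + 0.97q = 119.43 - 2.12q → q_m = 35.1003.
Social marginal cost = private MC + MEC = 24.25 + 1.29q.
Set SMC = demand: 24.25 + 1.29q = 119.43 - 2.12q → q* = 27.9120.
Gap = |35.1003 − 27.9120| = 7.1883.

7.19 units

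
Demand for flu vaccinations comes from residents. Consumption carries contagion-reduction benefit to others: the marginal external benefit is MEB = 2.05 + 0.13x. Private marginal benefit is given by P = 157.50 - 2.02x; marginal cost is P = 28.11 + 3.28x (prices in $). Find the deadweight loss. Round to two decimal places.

DWL = $2.64

Market equilibrium (private): 28.11 + 3.28x = 157.50 - 2.02x → x_m = 24.4132.
Social marginal benefit = demand + MEB = 159.55 - 1.89x.
Set SMB = MC: 159.55 - 1.89x = 28.11 + 3.28x → x* = 25.4236.
The loss is the area between SMB and MC from x* to x_m; with linear curves that's a triangle of height MEB(x_m).
DWL = ½ × 1.0104 × 5.2237 = 2.6390.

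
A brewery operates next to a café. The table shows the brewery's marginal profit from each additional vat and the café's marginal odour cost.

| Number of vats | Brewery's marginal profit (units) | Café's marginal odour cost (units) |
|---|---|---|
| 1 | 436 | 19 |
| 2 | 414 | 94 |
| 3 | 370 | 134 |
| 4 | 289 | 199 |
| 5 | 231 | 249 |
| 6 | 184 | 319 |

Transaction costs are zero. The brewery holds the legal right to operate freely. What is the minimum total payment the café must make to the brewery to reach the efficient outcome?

415

Left alone the brewery would choose level 6 (marginal profit stays positive).
Efficient level: k* = 4 (marginal profit ≥ marginal odour cost through 4).
The café must at least cover the brewery's forgone profit from cutting 6→4: 231 + 184 = 415.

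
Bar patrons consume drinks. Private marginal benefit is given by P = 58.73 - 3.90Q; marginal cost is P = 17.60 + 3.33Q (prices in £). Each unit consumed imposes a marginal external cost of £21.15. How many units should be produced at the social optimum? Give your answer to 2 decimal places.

Q* = 2.76

Social marginal benefit = demand − MEC = 37.58 - 3.90Q.
Set SMB = MC: 37.58 - 3.90Q = 17.60 + 3.33Q → Q* = 2.7635.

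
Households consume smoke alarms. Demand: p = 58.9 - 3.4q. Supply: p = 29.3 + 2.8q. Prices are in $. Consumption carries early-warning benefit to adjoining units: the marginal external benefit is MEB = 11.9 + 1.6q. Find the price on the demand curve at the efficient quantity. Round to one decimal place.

Social marginal benefit = demand + MEB = 70.8 - 1.8q.
Set SMB = MC: 70.8 - 1.8q = 29.3 + 2.8q → q* = 9.0217.
Consumer price on the demand curve at q*: 58.9 − 3.4×9.0217 = 28.2262.

P = $28.2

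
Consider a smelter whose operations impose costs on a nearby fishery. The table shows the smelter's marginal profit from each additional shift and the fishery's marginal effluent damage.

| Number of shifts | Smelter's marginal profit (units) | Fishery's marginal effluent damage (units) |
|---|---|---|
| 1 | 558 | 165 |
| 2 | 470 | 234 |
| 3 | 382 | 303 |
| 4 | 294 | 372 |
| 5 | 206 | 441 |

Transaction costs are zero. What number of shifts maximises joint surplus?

Bargaining reaches the level where marginal profit last exceeds marginal effluent damage.
That holds through level 3 (382 ≥ 303) but not at 4 (294 < 372).

3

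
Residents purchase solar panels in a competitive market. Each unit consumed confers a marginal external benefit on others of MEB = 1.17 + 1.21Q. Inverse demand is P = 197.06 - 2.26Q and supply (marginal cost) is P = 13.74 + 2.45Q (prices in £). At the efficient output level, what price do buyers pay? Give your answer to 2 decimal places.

Social marginal benefit = demand + MEB = 198.23 - 1.05Q.
Set SMB = MC: 198.23 - 1.05Q = 13.74 + 2.45Q → Q* = 52.7114.
Consumer price on the demand curve at Q*: 197.06 − 2.26×52.7114 = 77.9322.

P = £77.93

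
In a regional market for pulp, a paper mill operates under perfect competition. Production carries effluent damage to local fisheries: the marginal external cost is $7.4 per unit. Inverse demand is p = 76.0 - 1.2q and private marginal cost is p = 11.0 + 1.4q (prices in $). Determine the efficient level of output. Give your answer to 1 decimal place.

Social marginal cost = private MC + MEC = 18.4 + 1.4q.
Set SMC = demand: 18.4 + 1.4q = 76.0 - 1.2q → q* = 22.1538.

q* = 22.2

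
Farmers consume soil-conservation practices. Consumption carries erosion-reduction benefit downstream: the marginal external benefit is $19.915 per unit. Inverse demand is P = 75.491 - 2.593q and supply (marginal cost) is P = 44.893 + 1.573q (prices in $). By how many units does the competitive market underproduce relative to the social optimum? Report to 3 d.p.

4.780 units

Market equilibrium (private): 44.893 + 1.573q = 75.491 - 2.593q → q_m = 7.3447.
Social marginal benefit = demand + MEB = 95.406 - 2.593q.
Set SMB = MC: 95.406 - 2.593q = 44.893 + 1.573q → q* = 12.1251.
Gap = |7.3447 − 12.1251| = 4.7804.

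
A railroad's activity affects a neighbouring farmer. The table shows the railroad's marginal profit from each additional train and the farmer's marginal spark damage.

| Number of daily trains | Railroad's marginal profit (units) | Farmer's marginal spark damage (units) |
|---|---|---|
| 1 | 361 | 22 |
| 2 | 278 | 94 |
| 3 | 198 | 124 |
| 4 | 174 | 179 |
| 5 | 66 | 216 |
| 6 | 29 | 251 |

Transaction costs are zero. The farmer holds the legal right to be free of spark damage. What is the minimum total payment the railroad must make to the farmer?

Efficient level: marginal profit ≥ marginal spark damage through level 3, so k* = 3.
With the farmer holding the right, the railroad must at least compensate total damage at k*: 22 + 94 + 124 = 240.

240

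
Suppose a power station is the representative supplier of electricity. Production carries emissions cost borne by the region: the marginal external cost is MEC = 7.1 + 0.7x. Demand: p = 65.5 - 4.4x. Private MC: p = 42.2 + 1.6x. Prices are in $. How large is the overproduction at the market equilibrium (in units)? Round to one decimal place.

1.5 units

Market equilibrium (private): 42.2 + 1.6x = 65.5 - 4.4x → x_m = 3.8833.
Social marginal cost = private MC + MEC = 49.3 + 2.3x.
Set SMC = demand: 49.3 + 2.3x = 65.5 - 4.4x → x* = 2.4179.
Gap = |3.8833 − 2.4179| = 1.4654.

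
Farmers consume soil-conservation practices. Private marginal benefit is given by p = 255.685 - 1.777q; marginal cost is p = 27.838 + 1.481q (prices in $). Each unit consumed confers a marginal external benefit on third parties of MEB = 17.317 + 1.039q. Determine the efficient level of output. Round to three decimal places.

Social marginal benefit = demand + MEB = 273.002 - 0.738q.
Set SMB = MC: 273.002 - 0.738q = 27.838 + 1.481q → q* = 110.4840.

q* = 110.484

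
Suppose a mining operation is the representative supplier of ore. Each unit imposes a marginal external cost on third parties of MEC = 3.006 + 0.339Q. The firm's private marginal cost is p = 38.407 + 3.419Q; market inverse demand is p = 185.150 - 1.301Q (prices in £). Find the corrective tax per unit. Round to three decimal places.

Social marginal cost = private MC + MEC = 41.413 + 3.758Q.
Set SMC = demand: 41.413 + 3.758Q = 185.150 - 1.301Q → Q* = 28.4121.
The Pigouvian tax equals MEC at Q*: 3.006 + 0.339×28.4121 = 12.6377.

tax = £12.638 per unit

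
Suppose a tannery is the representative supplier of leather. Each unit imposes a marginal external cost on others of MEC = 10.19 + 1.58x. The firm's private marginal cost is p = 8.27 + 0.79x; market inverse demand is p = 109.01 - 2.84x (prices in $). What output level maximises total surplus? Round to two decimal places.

Social marginal cost = private MC + MEC = 18.46 + 2.37x.
Set SMC = demand: 18.46 + 2.37x = 109.01 - 2.84x → x* = 17.3800.

x* = 17.38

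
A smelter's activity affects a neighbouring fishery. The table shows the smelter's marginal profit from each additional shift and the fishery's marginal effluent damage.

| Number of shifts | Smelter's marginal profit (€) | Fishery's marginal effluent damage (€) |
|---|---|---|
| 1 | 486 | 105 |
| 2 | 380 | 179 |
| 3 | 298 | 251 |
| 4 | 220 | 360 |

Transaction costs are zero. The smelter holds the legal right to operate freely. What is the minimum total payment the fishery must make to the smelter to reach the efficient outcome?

Left alone the smelter would choose level 4 (marginal profit stays positive).
Efficient level: k* = 3 (marginal profit ≥ marginal effluent damage through 3).
The fishery must at least cover the smelter's forgone profit from cutting 4→3: 220 = 220.

€220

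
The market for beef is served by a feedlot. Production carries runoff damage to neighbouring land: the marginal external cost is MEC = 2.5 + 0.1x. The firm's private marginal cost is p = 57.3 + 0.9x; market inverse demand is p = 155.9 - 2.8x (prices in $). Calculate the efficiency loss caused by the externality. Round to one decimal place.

DWL = $3.5

Market equilibrium (private): 57.3 + 0.9x = 155.9 - 2.8x → x_m = 26.6486.
Social marginal cost = private MC + MEC = 59.8 + x.
Set SMC = demand: 59.8 + x = 155.9 - 2.8x → x* = 25.2895.
The welfare-loss triangle has base |x_m − x*| and height MEC(x_m) (the vertical gap between SMC and demand is zero at x* and MEC at x_m).
DWL = ½ × 1.3591 × 5.1649 = 3.5098.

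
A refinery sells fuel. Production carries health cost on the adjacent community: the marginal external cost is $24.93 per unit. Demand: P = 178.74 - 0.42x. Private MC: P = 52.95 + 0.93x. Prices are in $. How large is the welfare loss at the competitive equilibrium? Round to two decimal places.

DWL = $230.19

Market equilibrium (private): 52.95 + 0.93x = 178.74 - 0.42x → x_m = 93.1778.
Social marginal cost = private MC + MEC = 77.88 + 0.93x.
Set SMC = demand: 77.88 + 0.93x = 178.74 - 0.42x → x* = 74.7111.
Height of the DWL triangle at x_m is SMC(x_m) − demand(x_m) = MEC(x_m) = 24.9300.
DWL = ½ × 18.4667 × 24.9300 = 230.1874.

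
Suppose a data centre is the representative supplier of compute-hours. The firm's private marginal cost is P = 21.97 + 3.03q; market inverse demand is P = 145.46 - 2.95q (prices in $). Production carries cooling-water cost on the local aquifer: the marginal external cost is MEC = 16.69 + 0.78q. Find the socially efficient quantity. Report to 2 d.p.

Social marginal cost = private MC + MEC = 38.66 + 3.81q.
Set SMC = demand: 38.66 + 3.81q = 145.46 - 2.95q → q* = 15.7988.

q* = 15.80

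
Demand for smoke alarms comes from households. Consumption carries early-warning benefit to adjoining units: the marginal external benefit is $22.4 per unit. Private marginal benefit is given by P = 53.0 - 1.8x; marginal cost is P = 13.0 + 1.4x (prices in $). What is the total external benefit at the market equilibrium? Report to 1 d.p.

$280.0

Market equilibrium (private): 13.0 + 1.4x = 53.0 - 1.8x → x_m = 12.5000.
Total external benefit = MEB × x_m = 22.4 × 12.5000 = 280.0000.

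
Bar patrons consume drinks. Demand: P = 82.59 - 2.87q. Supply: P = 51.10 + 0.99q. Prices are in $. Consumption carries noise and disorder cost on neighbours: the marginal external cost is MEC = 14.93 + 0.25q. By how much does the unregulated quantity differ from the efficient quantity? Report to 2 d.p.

Market equilibrium (private): 51.10 + 0.99q = 82.59 - 2.87q → q_m = 8.1580.
Social marginal benefit = demand − MEC = 67.66 - 3.12q.
Set SMB = MC: 67.66 - 3.12q = 51.10 + 0.99q → q* = 4.0292.
Gap = |8.1580 − 4.0292| = 4.1288.

4.13 units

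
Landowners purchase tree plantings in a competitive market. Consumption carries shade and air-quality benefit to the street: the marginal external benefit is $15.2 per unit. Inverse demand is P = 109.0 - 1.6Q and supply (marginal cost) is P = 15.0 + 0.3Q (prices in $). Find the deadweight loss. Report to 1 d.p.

Market equilibrium (private): 15.0 + 0.3Q = 109.0 - 1.6Q → Q_m = 49.4737.
Social marginal benefit = demand + MEB = 124.2 - 1.6Q.
Set SMB = MC: 124.2 - 1.6Q = 15.0 + 0.3Q → Q* = 57.4737.
Height of the DWL triangle at Q_m is SMB(Q_m) − MC(Q_m) = MEB(Q_m) = 15.2000.
DWL = ½ × 8.0000 × 15.2000 = 60.8000.

DWL = $60.8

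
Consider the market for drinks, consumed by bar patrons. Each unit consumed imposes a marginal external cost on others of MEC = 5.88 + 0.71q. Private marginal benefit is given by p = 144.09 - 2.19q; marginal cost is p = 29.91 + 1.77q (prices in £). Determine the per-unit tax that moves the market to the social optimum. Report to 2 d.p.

tax = £22.35 per unit

Social marginal benefit = demand − MEC = 138.21 - 2.90q.
Set SMB = MC: 138.21 - 2.90q = 29.91 + 1.77q → q* = 23.1906.
The Pigouvian tax equals MEC at q*: 5.88 + 0.71×23.1906 = 22.3453.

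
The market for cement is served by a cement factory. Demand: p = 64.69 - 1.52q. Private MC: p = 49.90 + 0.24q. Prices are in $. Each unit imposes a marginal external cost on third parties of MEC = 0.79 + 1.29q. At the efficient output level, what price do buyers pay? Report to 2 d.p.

Social marginal cost = private MC + MEC = 50.69 + 1.53q.
Set SMC = demand: 50.69 + 1.53q = 64.69 - 1.52q → q* = 4.5902.
Consumer price on the demand curve at q*: 64.69 − 1.52×4.5902 = 57.7129.

P = $57.71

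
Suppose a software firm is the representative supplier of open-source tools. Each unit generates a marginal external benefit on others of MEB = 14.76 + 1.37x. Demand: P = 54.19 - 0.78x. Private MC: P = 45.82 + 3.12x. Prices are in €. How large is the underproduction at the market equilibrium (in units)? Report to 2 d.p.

Market equilibrium (private): 45.82 + 3.12x = 54.19 - 0.78x → x_m = 2.1462.
Social marginal cost = private MC − MEB = 31.06 + 1.75x.
Set SMC = demand: 31.06 + 1.75x = 54.19 - 0.78x → x* = 9.1423.
Gap = |2.1462 − 9.1423| = 6.9961.

7.00 units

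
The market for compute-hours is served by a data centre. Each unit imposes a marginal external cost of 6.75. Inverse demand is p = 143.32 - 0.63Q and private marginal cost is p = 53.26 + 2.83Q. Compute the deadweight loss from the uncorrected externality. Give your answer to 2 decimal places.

DWL = 6.58

Market equilibrium (private): 53.26 + 2.83Q = 143.32 - 0.63Q → Q_m = 26.0289.
Social marginal cost = private MC + MEC = 60.01 + 2.83Q.
Set SMC = demand: 60.01 + 2.83Q = 143.32 - 0.63Q → Q* = 24.0780.
The welfare-loss triangle has base |Q_m − Q*| and height MEC(Q_m) (the vertical gap between SMC and demand is zero at Q* and MEC at Q_m).
DWL = ½ × 1.9509 × 6.7500 = 6.5843.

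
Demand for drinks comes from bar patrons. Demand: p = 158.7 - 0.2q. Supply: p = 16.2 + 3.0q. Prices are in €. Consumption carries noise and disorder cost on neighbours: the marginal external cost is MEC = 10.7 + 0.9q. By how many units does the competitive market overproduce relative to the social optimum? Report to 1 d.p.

Market equilibrium (private): 16.2 + 3.0q = 158.7 - 0.2q → q_m = 44.5313.
Social marginal benefit = demand − MEC = 148.0 - 1.1q.
Set SMB = MC: 148.0 - 1.1q = 16.2 + 3.0q → q* = 32.1463.
Gap = |44.5313 − 32.1463| = 12.3850.

12.4 units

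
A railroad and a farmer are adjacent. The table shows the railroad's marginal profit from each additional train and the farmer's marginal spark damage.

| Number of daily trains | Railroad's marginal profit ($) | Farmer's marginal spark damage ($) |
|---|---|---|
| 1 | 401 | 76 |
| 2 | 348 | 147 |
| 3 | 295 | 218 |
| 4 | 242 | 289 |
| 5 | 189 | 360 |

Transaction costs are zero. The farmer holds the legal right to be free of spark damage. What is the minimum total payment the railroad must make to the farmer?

$441

Efficient level: marginal profit ≥ marginal spark damage through level 3, so k* = 3.
With the farmer holding the right, the railroad must at least compensate total damage at k*: 76 + 147 + 218 = 441.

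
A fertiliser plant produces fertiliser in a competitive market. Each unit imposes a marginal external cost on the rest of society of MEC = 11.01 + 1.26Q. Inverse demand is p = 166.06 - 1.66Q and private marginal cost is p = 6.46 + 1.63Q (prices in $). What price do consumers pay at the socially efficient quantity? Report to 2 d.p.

P = $111.85

Social marginal cost = private MC + MEC = 17.47 + 2.89Q.
Set SMC = demand: 17.47 + 2.89Q = 166.06 - 1.66Q → Q* = 32.6571.
Consumer price on the demand curve at Q*: 166.06 − 1.66×32.6571 = 111.8492.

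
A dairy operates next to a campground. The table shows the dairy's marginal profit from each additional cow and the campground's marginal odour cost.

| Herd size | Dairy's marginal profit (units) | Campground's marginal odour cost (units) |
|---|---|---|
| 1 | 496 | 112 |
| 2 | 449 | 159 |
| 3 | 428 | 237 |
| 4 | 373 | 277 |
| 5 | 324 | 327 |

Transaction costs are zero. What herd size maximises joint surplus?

4

Bargaining reaches the level where marginal profit last exceeds marginal odour cost.
That holds through level 4 (373 ≥ 277) but not at 5 (324 < 327).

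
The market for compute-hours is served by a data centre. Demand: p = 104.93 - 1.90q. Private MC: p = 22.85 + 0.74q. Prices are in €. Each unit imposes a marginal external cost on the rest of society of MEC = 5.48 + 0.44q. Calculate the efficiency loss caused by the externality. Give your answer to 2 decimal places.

DWL = €59.60

Market equilibrium (private): 22.85 + 0.74q = 104.93 - 1.90q → q_m = 31.0909.
Social marginal cost = private MC + MEC = 28.33 + 1.18q.
Set SMC = demand: 28.33 + 1.18q = 104.93 - 1.90q → q* = 24.8701.
Height of the DWL triangle at q_m is SMC(q_m) − demand(q_m) = MEC(q_m) = 19.1600.
DWL = ½ × 6.2208 × 19.1600 = 59.5953.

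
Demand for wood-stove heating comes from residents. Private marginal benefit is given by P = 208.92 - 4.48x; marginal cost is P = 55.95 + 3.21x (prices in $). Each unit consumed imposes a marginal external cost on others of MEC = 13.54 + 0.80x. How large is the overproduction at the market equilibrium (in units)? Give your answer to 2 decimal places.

Market equilibrium (private): 55.95 + 3.21x = 208.92 - 4.48x → x_m = 19.8921.
Social marginal benefit = demand − MEC = 195.38 - 5.28x.
Set SMB = MC: 195.38 - 5.28x = 55.95 + 3.21x → x* = 16.4229.
Gap = |19.8921 − 16.4229| = 3.4692.

3.47 units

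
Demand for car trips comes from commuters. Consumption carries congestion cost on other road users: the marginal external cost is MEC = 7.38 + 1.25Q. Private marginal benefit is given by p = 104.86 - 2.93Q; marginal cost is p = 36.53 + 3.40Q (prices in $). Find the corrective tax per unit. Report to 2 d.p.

Social marginal benefit = demand − MEC = 97.48 - 4.18Q.
Set SMB = MC: 97.48 - 4.18Q = 36.53 + 3.40Q → Q* = 8.0409.
The Pigouvian tax equals MEC at Q*: 7.38 + 1.25×8.0409 = 17.4311.

tax = $17.43 per unit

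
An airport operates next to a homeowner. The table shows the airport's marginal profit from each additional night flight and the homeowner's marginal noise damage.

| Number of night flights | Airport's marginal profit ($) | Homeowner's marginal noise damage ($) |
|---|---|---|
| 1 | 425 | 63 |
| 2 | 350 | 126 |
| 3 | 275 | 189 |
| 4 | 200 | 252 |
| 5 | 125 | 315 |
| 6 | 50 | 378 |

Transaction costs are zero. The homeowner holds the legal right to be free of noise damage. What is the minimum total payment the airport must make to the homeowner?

Efficient level: marginal profit ≥ marginal noise damage through level 3, so k* = 3.
With the homeowner holding the right, the airport must at least compensate total damage at k*: 63 + 126 + 189 = 378.

$378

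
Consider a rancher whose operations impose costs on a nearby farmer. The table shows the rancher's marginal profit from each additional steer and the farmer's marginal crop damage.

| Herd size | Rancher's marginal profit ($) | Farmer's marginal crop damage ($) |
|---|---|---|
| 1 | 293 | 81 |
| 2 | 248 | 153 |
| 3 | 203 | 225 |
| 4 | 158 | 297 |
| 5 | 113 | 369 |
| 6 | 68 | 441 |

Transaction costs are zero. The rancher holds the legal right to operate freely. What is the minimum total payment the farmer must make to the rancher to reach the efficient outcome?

$542

Left alone the rancher would choose level 6 (marginal profit stays positive).
Efficient level: k* = 2 (marginal profit ≥ marginal crop damage through 2).
The farmer must at least cover the rancher's forgone profit from cutting 6→2: 203 + 158 + 113 + 68 = 542.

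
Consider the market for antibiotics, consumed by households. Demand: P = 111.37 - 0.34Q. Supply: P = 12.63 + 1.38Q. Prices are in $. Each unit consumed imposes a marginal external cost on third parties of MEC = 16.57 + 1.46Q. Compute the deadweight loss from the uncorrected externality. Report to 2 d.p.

DWL = $1584.43

Market equilibrium (private): 12.63 + 1.38Q = 111.37 - 0.34Q → Q_m = 57.4070.
Social marginal benefit = demand − MEC = 94.80 - 1.80Q.
Set SMB = MC: 94.80 - 1.80Q = 12.63 + 1.38Q → Q* = 25.8396.
The welfare-loss triangle has base |Q_m − Q*| and height MEC(Q_m) (the vertical gap between SMB and MC is zero at Q* and MEC at Q_m).
DWL = ½ × 31.5674 × 100.3842 = 1584.4341.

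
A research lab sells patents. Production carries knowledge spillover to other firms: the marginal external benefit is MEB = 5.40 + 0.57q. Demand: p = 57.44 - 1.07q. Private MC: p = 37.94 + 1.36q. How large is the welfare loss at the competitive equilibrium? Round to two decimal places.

DWL = 26.74

Market equilibrium (private): 37.94 + 1.36q = 57.44 - 1.07q → q_m = 8.0247.
Social marginal cost = private MC − MEB = 32.54 + 0.79q.
Set SMC = demand: 32.54 + 0.79q = 57.44 - 1.07q → q* = 13.3871.
The loss is the area between SMC and demand from q* to q_m; with linear curves that's a triangle of height MEB(q_m).
DWL = ½ × 5.3624 × 9.9741 = 26.7426.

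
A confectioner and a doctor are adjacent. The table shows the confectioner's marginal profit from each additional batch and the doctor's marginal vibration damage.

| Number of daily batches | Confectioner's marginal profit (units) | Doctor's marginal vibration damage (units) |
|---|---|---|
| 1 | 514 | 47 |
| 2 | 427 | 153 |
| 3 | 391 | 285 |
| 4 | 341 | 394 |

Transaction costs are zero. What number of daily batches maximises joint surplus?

3

Bargaining reaches the level where marginal profit last exceeds marginal vibration damage.
That holds through level 3 (391 ≥ 285) but not at 4 (341 < 394).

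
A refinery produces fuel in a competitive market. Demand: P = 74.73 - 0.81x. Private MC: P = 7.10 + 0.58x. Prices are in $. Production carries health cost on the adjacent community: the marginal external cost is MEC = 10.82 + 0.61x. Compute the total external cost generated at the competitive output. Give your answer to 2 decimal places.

Market equilibrium (private): 7.10 + 0.58x = 74.73 - 0.81x → x_m = 48.6547.
Total external cost = ∫₀^{x_m} (10.82 + 0.61x) dx = 10.82×48.6547 + ½×0.61×48.6547² = 1248.4642.

$1248.46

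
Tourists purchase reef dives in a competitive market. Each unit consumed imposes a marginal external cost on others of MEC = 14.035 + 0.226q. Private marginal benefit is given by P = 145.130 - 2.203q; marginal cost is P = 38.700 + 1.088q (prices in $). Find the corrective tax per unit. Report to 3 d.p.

tax = $19.972 per unit

Social marginal benefit = demand − MEC = 131.095 - 2.429q.
Set SMB = MC: 131.095 - 2.429q = 38.700 + 1.088q → q* = 26.2710.
The Pigouvian tax equals MEC at q*: 14.035 + 0.226×26.2710 = 19.9722.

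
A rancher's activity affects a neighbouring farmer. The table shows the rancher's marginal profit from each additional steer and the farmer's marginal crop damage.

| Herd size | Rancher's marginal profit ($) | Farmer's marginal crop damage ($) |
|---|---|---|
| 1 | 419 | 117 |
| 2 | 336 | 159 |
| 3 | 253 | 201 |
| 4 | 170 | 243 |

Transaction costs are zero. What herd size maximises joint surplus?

Bargaining reaches the level where marginal profit last exceeds marginal crop damage.
That holds through level 3 (253 ≥ 201) but not at 4 (170 < 243).

3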